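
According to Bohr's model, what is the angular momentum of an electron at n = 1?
1.05e-34 J·s (or 1ℏ)

In the Bohr model, angular momentum is quantized:
L = nℏ

where ℏ = h/(2π) = 1.0546e-34 J·s

For n = 1:
L = 1 × 1.0546e-34 J·s
L = 1.05e-34 J·s

This can also be written as L = 1ℏ.
The angular momentum is an integer multiple of the reduced Planck constant.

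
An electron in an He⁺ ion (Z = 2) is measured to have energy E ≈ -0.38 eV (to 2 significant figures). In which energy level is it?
n = 12

The exact energy levels follow E_n = -13.6057 Z² / n² eV with Z = 2.

The measured value (-0.38 eV) is reported to only 2 significant figures, so we must test candidate n values and see which one matches to that precision.

Candidate energies:
  n = 10:  E = -13.6057 × 2² / 10² = -0.54423 eV
  n = 11:  E = -13.6057 × 2² / 11² = -0.44978 eV
  n = 12:  E = -13.6057 × 2² / 12² = -0.37794 eV  ← matches
  n = 13:  E = -13.6057 × 2² / 13² = -0.32203 eV
  n = 14:  E = -13.6057 × 2² / 14² = -0.27767 eV

Checking against the measurement of -0.38 eV (2 sig figs), only n = 12 agrees:
E_12 = -0.37794 eV, which rounds to -0.38 eV ✓

Therefore n = 12.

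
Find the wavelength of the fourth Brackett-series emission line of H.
1944.0323 nm

The lines of a series are numbered from the longest wavelength (smallest ΔE) outward; the fourth line is the transition from n = n_f + 4 to n_f.
The Brackett series has all transitions ending at n_f = 4.

For H, the fourth line (δ-line) is the jump from n = 8 to n = 4:
E_8 = -13.6057 / 8² = -0.2125890625 eV
E_4 = -13.6057 / 4² = -0.8503562500 eV
ΔE = E_8 - E_4 = 0.6377671875 eV

λ = hc/E = 1239.84 eV·nm / 0.6377671875 eV
λ = 1944.0323 nm

This is the δ-line of the Brackett series in H.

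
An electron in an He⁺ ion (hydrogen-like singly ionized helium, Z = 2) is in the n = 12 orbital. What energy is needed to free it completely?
0.377936 eV

The ionization energy is the energy needed to remove the electron completely (n → ∞).

For a hydrogen-like ion with Z = 2, E_n = -13.6057 Z² / n² eV.

At n = 12: E_12 = -13.6057 × 2² / 12² = -0.377936111 eV
At n = ∞: E_∞ = 0 eV

Ionization energy = E_∞ - E_12 = 0 - (-0.377936111) = 0.377936111 eV
Ionization energy ≈ 0.377936 eV

This is also called the binding energy of the electron in state n = 12.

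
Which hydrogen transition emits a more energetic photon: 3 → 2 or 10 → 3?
3 → 2

Calculate the energy for each transition:

Transition 3 → 2:
ΔE₁ = |E_2 - E_3| = |-13.6057/2² - (-13.6057/3²)|
ΔE₁ = |-3.40142500 - (-1.51174444)| = 1.88968 eV

Transition 10 → 3:
ΔE₂ = |E_3 - E_10| = |-13.6057/3² - (-13.6057/10²)|
ΔE₂ = |-1.51174444 - (-0.13605700)| = 1.37569 eV

Since 1.88968 eV > 1.37569 eV, the transition 3 → 2 emits the more energetic photon.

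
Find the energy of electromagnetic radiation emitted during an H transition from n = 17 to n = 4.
0.8033 eV

The energy levels are E_n = -13.6057 eV / n².

Energy at n = 17: E_17 = -13.6057 / 17² = -0.0470785 eV
Energy at n = 4: E_4 = -13.6057 / 4² = -0.8503563 eV

For emission (electron falling to lower state), the photon energy is:
E_photon = E_17 - E_4 = |-0.0470785 - (-0.8503563)|
E_photon = 0.8033 eV

This energy is carried away by the emitted photon.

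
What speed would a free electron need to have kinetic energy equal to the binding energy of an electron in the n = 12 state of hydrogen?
1.8231e+05 m/s (or 0.06% of c)

The binding energy at n = 12 for hydrogen is:
E_12 = -13.6057/12² = -0.094484028 eV
|E_12| = 0.094484028 eV

Convert to Joules:
KE = 0.094484028 eV × (1.602177 × 10⁻¹⁹ J/eV) = 1.513801e-20 J

Using KE = ½mv²:
v = √(2·KE/m_e)
v = √(2 × 1.513801e-20 J / 9.10938 × 10⁻³¹ kg)
v = 1.8231e+05 m/s

This is approximately 0.06% the speed of light.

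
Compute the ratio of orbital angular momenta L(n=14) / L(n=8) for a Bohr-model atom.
1.750000

In the Bohr model, L_n = nℏ, so the ratio is purely the ratio of quantum numbers:

L_14/L_8 = 14ℏ / 8ℏ = 14/8 = 1.750000

The angular momentum scales linearly with n.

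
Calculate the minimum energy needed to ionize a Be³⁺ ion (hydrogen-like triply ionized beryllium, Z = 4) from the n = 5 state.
8.70765 eV

The ionization energy is the energy needed to remove the electron completely (n → ∞).

For a hydrogen-like ion with Z = 4, E_n = -13.6057 Z² / n² eV.

At n = 5: E_5 = -13.6057 × 4² / 5² = -8.70764800 eV
At n = ∞: E_∞ = 0 eV

Ionization energy = E_∞ - E_5 = 0 - (-8.70764800) = 8.70764800 eV
Ionization energy ≈ 8.70765 eV

This is also called the binding energy of the electron in state n = 5.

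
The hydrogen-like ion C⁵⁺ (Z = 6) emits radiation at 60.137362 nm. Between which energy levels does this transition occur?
n = 7 → n = 4

First, find the photon energy from the wavelength (hc = 1239.84 eV·nm):
E = hc/λ = 1239.84 eV·nm / 60.137362 nm = 20.616801 eV

The energy levels of C⁵⁺ satisfy E_n = -13.6057 × 6² / n² eV, so an emission n_i → n_f releases
ΔE = 13.6057 × 6² × (1/n_f² − 1/n_i²) eV.

Setting ΔE equal to the photon energy:
1/n_f² − 1/n_i² = 20.616801 / (13.6057 × 6²) = 0.042091838

Since 1/n_i² must be positive, we need 1/n_f² > 0.042091838, i.e. n_f ≤ 4. For each allowed n_f, solve n_i = (1/n_f² − 0.042091838)^(−1/2) and check whether it is a whole number:
  n_f = 1: 1/n_i² = 1.000000000 − 0.042091838 = 0.957908162 → n_i = 1.022  (not an integer) ✗
  n_f = 2: 1/n_i² = 0.250000000 − 0.042091838 = 0.207908162 → n_i = 2.193  (not an integer) ✗
  n_f = 3: 1/n_i² = 0.111111111 − 0.042091838 = 0.069019273 → n_i = 3.806  (not an integer) ✗
  n_f = 4: 1/n_i² = 0.062500000 − 0.042091838 = 0.020408162 → n_i = 7.000  → integer, n_i = 7 ✓

Only n_f = 4 gives an integer upper level, n_i = 7.

The transition is from n = 7 to n = 4 (emission).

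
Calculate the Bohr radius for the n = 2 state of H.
0.2117 nm (or 2.1167 Å)

The Bohr radius formula is:
r_n = n² a₀ / Z

where a₀ = 0.0529177 nm is the Bohr radius.

For H (Z = 1) at n = 2:
r_2 = 2² × 0.0529177 nm / 1
r_2 = 4 × 0.0529177 nm / 1
r_2 = 0.21167 nm / 1
r_2 = 0.2117 nm

The electron orbits at approximately 0.2117 nm from the nucleus.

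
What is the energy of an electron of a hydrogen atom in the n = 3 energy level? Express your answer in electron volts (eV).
-1.51174 eV

The energy levels of a hydrogen-like atom are given by:
E_n = -13.6057 eV / n²

For n = 3:
E_3 = -13.6057 eV / 3²
E_3 = -13.6057 eV / 9
E_3 = -1.51174 eV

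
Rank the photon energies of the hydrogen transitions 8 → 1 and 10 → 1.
10 → 1

Calculate the energy for each transition:

Transition 8 → 1:
ΔE₁ = |E_1 - E_8| = |-13.6057/1² - (-13.6057/8²)|
ΔE₁ = |-13.605700000 - (-0.212589063)| = 13.393111 eV

Transition 10 → 1:
ΔE₂ = |E_1 - E_10| = |-13.6057/1² - (-13.6057/10²)|
ΔE₂ = |-13.605700000 - (-0.136057000)| = 13.469643 eV

Since 13.469643 eV > 13.393111 eV, the transition 10 → 1 emits the more energetic photon.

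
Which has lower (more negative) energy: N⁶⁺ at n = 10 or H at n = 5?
N⁶⁺ at n = 10 (E = -6.667 eV)

Using E_n = -13.6057 Z² / n² eV:

N⁶⁺ (Z = 7) at n = 10:
E = -13.6057 × 7² / 10² = -13.6057 × 49 / 100 = -6.666793 eV

H (Z = 1) at n = 5:
E = -13.6057 × 1² / 5² = -13.6057 × 1 / 25 = -0.544228 eV

Since -6.666793 eV < -0.544228 eV,
N⁶⁺ at n = 10 is more tightly bound (requires more energy to ionize).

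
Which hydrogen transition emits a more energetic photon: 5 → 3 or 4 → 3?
5 → 3

Calculate the energy for each transition:

Transition 5 → 3:
ΔE₁ = |E_3 - E_5| = |-13.6057/3² - (-13.6057/5²)|
ΔE₁ = |-1.51174444444 - (-0.54422800000)| = 0.96751644 eV

Transition 4 → 3:
ΔE₂ = |E_3 - E_4| = |-13.6057/3² - (-13.6057/4²)|
ΔE₂ = |-1.51174444444 - (-0.85035625000)| = 0.66138819 eV

Since 0.96751644 eV > 0.66138819 eV, the transition 5 → 3 emits the more energetic photon.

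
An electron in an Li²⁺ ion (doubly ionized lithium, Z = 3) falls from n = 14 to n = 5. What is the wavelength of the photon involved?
290.136 nm

First, find the transition energy using E_n = -13.6057 Z² / n² eV:
E_14 = -13.6057 × 3² / 14² = -0.6247515 eV
E_5 = -13.6057 × 3² / 5² = -4.8980520 eV

Photon energy: |ΔE| = |E_5 - E_14| = 4.2733005 eV

Convert to wavelength using E = hc/λ with hc = 1239.84 eV·nm:
λ = hc/E = 1239.84 eV·nm / 4.2733005 eV
λ = 290.136 nm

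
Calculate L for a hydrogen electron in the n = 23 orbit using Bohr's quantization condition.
2.43e-33 J·s (or 23ℏ)

In the Bohr model, angular momentum is quantized:
L = nℏ

where ℏ = h/(2π) = 1.0546e-34 J·s

For n = 23:
L = 23 × 1.0546e-34 J·s
L = 2.43e-33 J·s

This can also be written as L = 23ℏ.
The angular momentum is an integer multiple of the reduced Planck constant.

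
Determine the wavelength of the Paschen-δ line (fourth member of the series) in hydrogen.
1004.67 nm

The lines of a series are numbered from the longest wavelength (smallest ΔE) outward; the fourth line is the transition from n = n_f + 4 to n_f.
The Paschen series has all transitions ending at n_f = 3.

For H, the fourth line (δ-line) is the jump from n = 7 to n = 3:
E_7 = -13.6057 / 7² = -0.2776673 eV
E_3 = -13.6057 / 3² = -1.5117444 eV
ΔE = E_7 - E_3 = 1.2340771 eV

λ = hc/E = 1239.84 eV·nm / 1.2340771 eV
λ = 1004.67 nm

This is the δ-line of the Paschen series in H.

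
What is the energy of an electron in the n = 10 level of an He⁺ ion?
-0.5442 eV

For hydrogen-like ions, the energy levels scale with Z²:
E_n = -13.6057 Z² / n² eV

For He⁺ (Z = 2) at n = 10:
E_10 = -13.6057 × 2² / 10²
E_10 = -13.6057 × 4 / 100
E_10 = -54.4228 / 100
E_10 = -0.5442 eV

The energy is 4 times more negative than hydrogen at the same n due to the stronger nuclear charge.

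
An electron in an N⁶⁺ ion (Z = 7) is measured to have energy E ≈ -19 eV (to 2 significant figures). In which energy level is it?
n = 6

The exact energy levels follow E_n = -13.6057 Z² / n² eV with Z = 7.

The measured value (-19 eV) is reported to only 2 significant figures, so we must test candidate n values and see which one matches to that precision.

Candidate energies:
  n = 4:  E = -13.6057 × 7² / 4² = -41.66746 eV
  n = 5:  E = -13.6057 × 7² / 5² = -26.66717 eV
  n = 6:  E = -13.6057 × 7² / 6² = -18.51887 eV  ← matches
  n = 7:  E = -13.6057 × 7² / 7² = -13.60570 eV
  n = 8:  E = -13.6057 × 7² / 8² = -10.41686 eV

Checking against the measurement of -19 eV (2 sig figs), only n = 6 agrees:
E_6 = -18.51887 eV, which rounds to -19 eV ✓

Therefore n = 6.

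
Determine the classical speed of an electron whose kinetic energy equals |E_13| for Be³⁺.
6.73e+05 m/s (or 0.225% of c)

The binding energy at n = 13 for Be³⁺ is:
E_13 = -13.6057 × 4²/13² = -1.28811 eV
|E_13| = 1.28811 eV

Convert to Joules:
KE = 1.28811 eV × (1.602177 × 10⁻¹⁹ J/eV) = 2.0638e-19 J

Using KE = ½mv²:
v = √(2·KE/m_e)
v = √(2 × 2.0638e-19 J / 9.10938 × 10⁻³¹ kg)
v = 6.73e+05 m/s

This is approximately 0.225% the speed of light.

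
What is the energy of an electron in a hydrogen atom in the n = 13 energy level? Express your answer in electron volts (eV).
-0.0805 eV

The energy levels of a hydrogen-like atom are given by:
E_n = -13.6057 eV / n²

For n = 13:
E_13 = -13.6057 eV / 13²
E_13 = -13.6057 eV / 169
E_13 = -0.0805 eV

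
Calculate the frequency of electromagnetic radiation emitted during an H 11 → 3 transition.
3.3835e+14 Hz

First, find the transition energy:
E_11 = -13.6057 / 11² = -0.1124438 eV
E_3 = -13.6057 / 3² = -1.5117444 eV
|ΔE| = |E_3 - E_11| = 1.3993006 eV

Convert to Joules: E = 1.3993006 eV × (1.602177 × 10⁻¹⁹ J/eV) = 2.241927e-19 J

Using E = hf:
f = E/h = 2.241927e-19 J / (6.62607 × 10⁻³⁴ J·s)
f = 3.3835e+14 Hz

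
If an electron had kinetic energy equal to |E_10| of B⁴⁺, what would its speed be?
1.094e+06 m/s (or 0.36% of c)

The binding energy at n = 10 for B⁴⁺ is:
E_10 = -13.6057 × 5²/10² = -3.401425 eV
|E_10| = 3.401425 eV

Convert to Joules:
KE = 3.401425 eV × (1.602177 × 10⁻¹⁹ J/eV) = 5.44968e-19 J

Using KE = ½mv²:
v = √(2·KE/m_e)
v = √(2 × 5.44968e-19 J / 9.10938 × 10⁻³¹ kg)
v = 1.094e+06 m/s

This is approximately 0.36% the speed of light.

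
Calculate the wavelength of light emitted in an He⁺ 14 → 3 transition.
214.90263 nm

First, find the transition energy using E_n = -13.6057 Z² / n² eV:
E_14 = -13.6057 × 2² / 14² = -0.277667347 eV
E_3 = -13.6057 × 2² / 3² = -6.046977778 eV

Photon energy: |ΔE| = |E_3 - E_14| = 5.769310431 eV

Convert to wavelength using E = hc/λ with hc = 1239.84 eV·nm:
λ = hc/E = 1239.84 eV·nm / 5.769310431 eV
λ = 214.90263 nm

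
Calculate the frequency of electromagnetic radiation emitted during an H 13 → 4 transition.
1.861e+14 Hz

First, find the transition energy:
E_13 = -13.6057 / 13² = -0.0805071 eV
E_4 = -13.6057 / 4² = -0.8503563 eV
|ΔE| = |E_4 - E_13| = 0.7698492 eV

Convert to Joules: E = 0.7698492 eV × (1.602177 × 10⁻¹⁹ J/eV) = 1.23343e-19 J

Using E = hf:
f = E/h = 1.23343e-19 J / (6.62607 × 10⁻³⁴ J·s)
f = 1.861e+14 Hz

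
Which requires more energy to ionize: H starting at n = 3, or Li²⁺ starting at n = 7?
Li²⁺ at n = 7 (E = -2.49901 eV)

Using E_n = -13.6057 Z² / n² eV:

H (Z = 1) at n = 3:
E = -13.6057 × 1² / 3² = -13.6057 × 1 / 9 = -1.51174444 eV

Li²⁺ (Z = 3) at n = 7:
E = -13.6057 × 3² / 7² = -13.6057 × 9 / 49 = -2.49900612 eV

Since -2.49900612 eV < -1.51174444 eV,
Li²⁺ at n = 7 is more tightly bound (requires more energy to ionize).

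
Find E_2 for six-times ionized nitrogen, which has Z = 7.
-166.670 eV

For hydrogen-like ions, the energy levels scale with Z²:
E_n = -13.6057 Z² / n² eV

For N⁶⁺ (Z = 7) at n = 2:
E_2 = -13.6057 × 7² / 2²
E_2 = -13.6057 × 49 / 4
E_2 = -666.6793 / 4
E_2 = -166.670 eV

The energy is 49 times more negative than hydrogen at the same n due to the stronger nuclear charge.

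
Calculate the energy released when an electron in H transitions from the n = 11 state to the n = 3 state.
1.39930 eV

The energy levels are E_n = -13.6057 eV / n².

Energy at n = 11: E_11 = -13.6057 / 11² = -0.11244380 eV
Energy at n = 3: E_3 = -13.6057 / 3² = -1.51174444 eV

For emission (electron falling to lower state), the photon energy is:
E_photon = E_11 - E_3 = |-0.11244380 - (-1.51174444)|
E_photon = 1.39930 eV

This energy is carried away by the emitted photon.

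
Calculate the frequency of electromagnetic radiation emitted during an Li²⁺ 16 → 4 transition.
1.735e+15 Hz

First, find the transition energy:
E_16 = -13.6057 × 3² / 16² = -0.478325 eV
E_4 = -13.6057 × 3² / 4² = -7.653206 eV
|ΔE| = |E_4 - E_16| = 7.174881 eV

Convert to Joules: E = 7.174881 eV × (1.602177 × 10⁻¹⁹ J/eV) = 1.14954e-18 J

Using E = hf:
f = E/h = 1.14954e-18 J / (6.62607 × 10⁻³⁴ J·s)
f = 1.735e+15 Hz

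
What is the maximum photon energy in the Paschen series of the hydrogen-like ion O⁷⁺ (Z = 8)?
96.7516 eV

The series limit corresponds to the transition from n = ∞ to n = 3.
This is the highest energy (shortest wavelength) transition in the Paschen series.

E_∞ = 0 eV
E_3 = -13.6057 × 8² / 3² = -96.7516 eV

Energy at series limit:
ΔE = E_∞ - E_3 = 0 - (-96.7516) = 96.7516 eV

This energy equals the ionization energy from the n = 3 state of O⁷⁺.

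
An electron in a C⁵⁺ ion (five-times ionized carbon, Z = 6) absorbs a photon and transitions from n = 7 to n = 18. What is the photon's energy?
8.48 eV

The energy levels of a hydrogen-like atom are E_n = -13.6057 Z² eV / n².

Energy at n = 7: E_7 = -13.6057 × 6² / 7² = -9.99602 eV
Energy at n = 18: E_18 = -13.6057 × 6² / 18² = -1.51174 eV

The excitation energy is the difference:
ΔE = E_18 - E_7
ΔE = -1.51174 - (-9.99602)
ΔE = 8.48 eV

Since this is positive, energy must be absorbed (photon absorption).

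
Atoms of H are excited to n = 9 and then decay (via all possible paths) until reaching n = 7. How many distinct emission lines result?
3

The electron can occupy levels n = 7, 8, ..., 9 during de-excitation — that is m = 9 - 7 + 1 = 3 distinct levels.

The number of distinct spectral lines equals the number of ways to choose 2 of these m levels (each pair gives one possible emission transition):

Number of lines = m(m-1)/2 = 3×2/2 = 3

These correspond to all possible transitions between the 3 levels:
9 → 8, 9 → 7, 8 → 7

Each transition produces a photon with a unique energy (and thus wavelength). This count does not depend on Z.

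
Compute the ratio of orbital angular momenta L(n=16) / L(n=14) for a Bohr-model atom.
1.143

In the Bohr model, L_n = nℏ, so the ratio is purely the ratio of quantum numbers:

L_16/L_14 = 16ℏ / 14ℏ = 16/14 = 1.143

The angular momentum scales linearly with n.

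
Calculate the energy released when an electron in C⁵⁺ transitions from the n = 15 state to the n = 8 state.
5.48 eV

The energy levels are E_n = -13.6057 Z² eV / n².

Energy at n = 15: E_15 = -13.6057 × 6² / 15² = -2.17691 eV
Energy at n = 8: E_8 = -13.6057 × 6² / 8² = -7.65321 eV

For emission (electron falling to lower state), the photon energy is:
E_photon = E_15 - E_8 = |-2.17691 - (-7.65321)|
E_photon = 5.48 eV

This energy is carried away by the emitted photon.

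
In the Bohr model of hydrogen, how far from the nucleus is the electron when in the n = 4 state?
0.846684 nm (or 8.466835 Å)

The Bohr radius formula is:
r_n = n² a₀ / Z

where a₀ = 0.052917721 nm is the Bohr radius.

For H (Z = 1) at n = 4:
r_4 = 4² × 0.052917721 nm / 1
r_4 = 16 × 0.052917721 nm / 1
r_4 = 0.8466835 nm / 1
r_4 = 0.846684 nm

The electron orbits at approximately 0.846684 nm from the nucleus.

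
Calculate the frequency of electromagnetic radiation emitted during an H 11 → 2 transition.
7.953e+14 Hz

First, find the transition energy:
E_11 = -13.6057 / 11² = -0.11244380 eV
E_2 = -13.6057 / 2² = -3.40142500 eV
|ΔE| = |E_2 - E_11| = 3.28898120 eV

Convert to Joules: E = 3.28898120 eV × (1.602177 × 10⁻¹⁹ J/eV) = 5.26953e-19 J

Using E = hf:
f = E/h = 5.26953e-19 J / (6.62607 × 10⁻³⁴ J·s)
f = 7.953e+14 Hz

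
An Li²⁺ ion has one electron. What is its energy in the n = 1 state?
-122.451300 eV

For hydrogen-like ions, the energy levels scale with Z²:
E_n = -13.6057 Z² / n² eV

For Li²⁺ (Z = 3) at n = 1:
E_1 = -13.6057 × 3² / 1²
E_1 = -13.6057 × 9 / 1
E_1 = -122.4513 / 1
E_1 = -122.451300 eV

The energy is 9 times more negative than hydrogen at the same n due to the stronger nuclear charge.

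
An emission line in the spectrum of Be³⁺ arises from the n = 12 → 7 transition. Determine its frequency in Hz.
7.08697e+14 Hz

First, find the transition energy:
E_12 = -13.6057 × 4² / 12² = -1.51174444 eV
E_7 = -13.6057 × 4² / 7² = -4.44267755 eV
|ΔE| = |E_7 - E_12| = 2.93093311 eV

Convert to Joules: E = 2.93093311 eV × (1.602177 × 10⁻¹⁹ J/eV) = 4.6958736e-19 J

Using E = hf:
f = E/h = 4.6958736e-19 J / (6.62607 × 10⁻³⁴ J·s)
f = 7.08697e+14 Hz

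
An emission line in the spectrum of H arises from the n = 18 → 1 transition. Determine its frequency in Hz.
3.2797e+15 Hz

First, find the transition energy:
E_18 = -13.6057 / 18² = -0.041993 eV
E_1 = -13.6057 / 1² = -13.605700 eV
|ΔE| = |E_1 - E_18| = 13.563707 eV

Convert to Joules: E = 13.563707 eV × (1.602177 × 10⁻¹⁹ J/eV) = 2.173146e-18 J

Using E = hf:
f = E/h = 2.173146e-18 J / (6.62607 × 10⁻³⁴ J·s)
f = 3.2797e+15 Hz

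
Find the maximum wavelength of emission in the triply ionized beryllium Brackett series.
253.1292 nm

The longest wavelength corresponds to the smallest energy transition in the series.
The Brackett series has all transitions ending at n_f = 4.

For Be³⁺ (Z = 4), the first line (α-line) is the jump from n = 5 to n = 4:
E_5 = -13.6057 × 4² / 5² = -8.70764800 eV
E_4 = -13.6057 × 4² / 4² = -13.60570000 eV
ΔE = E_5 - E_4 = 4.89805200 eV

λ = hc/E = 1239.84 eV·nm / 4.89805200 eV
λ = 253.1292 nm

This is the α-line of the Brackett series in Be³⁺.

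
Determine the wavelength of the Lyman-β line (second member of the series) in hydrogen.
102.51733 nm

The lines of a series are numbered from the longest wavelength (smallest ΔE) outward; the second line is the transition from n = n_f + 2 to n_f.
The Lyman series has all transitions ending at n_f = 1.

For H, the second line (β-line) is the jump from n = 3 to n = 1:
E_3 = -13.6057 / 3² = -1.51174444 eV
E_1 = -13.6057 / 1² = -13.60570000 eV
ΔE = E_3 - E_1 = 12.09395556 eV

λ = hc/E = 1239.84 eV·nm / 12.09395556 eV
λ = 102.51733 nm

This is the β-line of the Lyman series in H.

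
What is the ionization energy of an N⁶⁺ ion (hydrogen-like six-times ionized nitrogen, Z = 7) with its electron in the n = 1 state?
666.679 eV

The ionization energy is the energy needed to remove the electron completely (n → ∞).

For a hydrogen-like ion with Z = 7, E_n = -13.6057 Z² / n² eV.

At n = 1: E_1 = -13.6057 × 7² / 1² = -666.679300 eV
At n = ∞: E_∞ = 0 eV

Ionization energy = E_∞ - E_1 = 0 - (-666.679300) = 666.679300 eV
Ionization energy ≈ 666.679 eV

This is also called the binding energy of the electron in state n = 1.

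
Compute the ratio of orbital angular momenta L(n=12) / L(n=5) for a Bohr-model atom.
2.400

In the Bohr model, L_n = nℏ, so the ratio is purely the ratio of quantum numbers:

L_12/L_5 = 12ℏ / 5ℏ = 12/5 = 2.400

The angular momentum scales linearly with n.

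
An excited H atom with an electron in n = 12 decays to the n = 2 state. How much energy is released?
3.306941 eV

The energy levels are E_n = -13.6057 eV / n².

Energy at n = 12: E_12 = -13.6057 / 12² = -0.094484028 eV
Energy at n = 2: E_2 = -13.6057 / 2² = -3.401425000 eV

For emission (electron falling to lower state), the photon energy is:
E_photon = E_12 - E_2 = |-0.094484028 - (-3.401425000)|
E_photon = 3.306941 eV

This energy is carried away by the emitted photon.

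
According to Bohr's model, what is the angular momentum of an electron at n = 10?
1.055e-33 J·s (or 10ℏ)

In the Bohr model, angular momentum is quantized:
L = nℏ

where ℏ = h/(2π) = 1.05457e-34 J·s

For n = 10:
L = 10 × 1.05457e-34 J·s
L = 1.055e-33 J·s

This can also be written as L = 10ℏ.
The angular momentum is an integer multiple of the reduced Planck constant.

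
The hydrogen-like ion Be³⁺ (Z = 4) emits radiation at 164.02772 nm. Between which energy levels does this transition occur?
n = 6 → n = 4

First, find the photon energy from the wavelength (hc = 1239.84 eV·nm):
E = hc/λ = 1239.84 eV·nm / 164.02772 nm = 7.5587224 eV

The energy levels of Be³⁺ satisfy E_n = -13.6057 × 4² / n² eV, so an emission n_i → n_f releases
ΔE = 13.6057 × 4² × (1/n_f² − 1/n_i²) eV.

Setting ΔE equal to the photon energy:
1/n_f² − 1/n_i² = 7.5587224 / (13.6057 × 4²) = 0.034722223

Since 1/n_i² must be positive, we need 1/n_f² > 0.034722223, i.e. n_f ≤ 5. For each allowed n_f, solve n_i = (1/n_f² − 0.034722223)^(−1/2) and check whether it is a whole number:
  n_f = 1: 1/n_i² = 1.000000000 − 0.034722223 = 0.965277777 → n_i = 1.018  (not an integer) ✗
  n_f = 2: 1/n_i² = 0.250000000 − 0.034722223 = 0.215277777 → n_i = 2.155  (not an integer) ✗
  n_f = 3: 1/n_i² = 0.111111111 − 0.034722223 = 0.076388888 → n_i = 3.618  (not an integer) ✗
  n_f = 4: 1/n_i² = 0.062500000 − 0.034722223 = 0.027777777 → n_i = 6.000  → integer, n_i = 6 ✓
  n_f = 5: 1/n_i² = 0.040000000 − 0.034722223 = 0.005277777 → n_i = 13.765  (not an integer) ✗

Only n_f = 4 gives an integer upper level, n_i = 6.

The transition is from n = 6 to n = 4 (emission).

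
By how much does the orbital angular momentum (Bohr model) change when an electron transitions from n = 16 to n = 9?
7.3820e-34 J·s (or 7ℏ)

In the Bohr model, L_n = nℏ where ℏ = 1.054572e-34 J·s.

L_16 = 16ℏ = 1.687315e-33 J·s
L_9 = 9ℏ = 9.491148e-34 J·s

ΔL = L_16 - L_9 = (16 - 9)ℏ = 7ℏ
ΔL = 7 × 1.054572e-34 J·s = 7.3820e-34 J·s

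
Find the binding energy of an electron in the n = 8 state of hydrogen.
0.21 eV

The ionization energy is the energy needed to remove the electron completely (n → ∞).

For hydrogen, E_n = -13.6057 eV / n².

At n = 8: E_8 = -13.6057 / 8² = -0.21259 eV
At n = ∞: E_∞ = 0 eV

Ionization energy = E_∞ - E_8 = 0 - (-0.21259) = 0.21259 eV
Ionization energy ≈ 0.21 eV

This is also called the binding energy of the electron in state n = 8.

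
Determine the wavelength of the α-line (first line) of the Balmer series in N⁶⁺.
13.39 nm

The longest wavelength corresponds to the smallest energy transition in the series.
The Balmer series has all transitions ending at n_f = 2.

For N⁶⁺ (Z = 7), the first line (α-line) is the jump from n = 3 to n = 2:
E_3 = -13.6057 × 7² / 3² = -74.0755 eV
E_2 = -13.6057 × 7² / 2² = -166.6698 eV
ΔE = E_3 - E_2 = 92.5943 eV

λ = hc/E = 1239.84 eV·nm / 92.5943 eV
λ = 13.39 nm

This is the α-line of the Balmer series in N⁶⁺.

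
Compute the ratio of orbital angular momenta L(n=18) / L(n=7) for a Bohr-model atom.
2.5714

In the Bohr model, L_n = nℏ, so the ratio is purely the ratio of quantum numbers:

L_18/L_7 = 18ℏ / 7ℏ = 18/7 = 2.5714

The angular momentum scales linearly with n.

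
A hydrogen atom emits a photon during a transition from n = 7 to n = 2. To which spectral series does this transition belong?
Balmer series

The spectral series in hydrogen are named based on the final (lower) energy level:
- Lyman series: n_final = 1 (ultraviolet)
- Balmer series: n_final = 2 (visible/near-UV)
- Paschen series: n_final = 3 (infrared)
- Brackett series: n_final = 4 (infrared)
- Pfund series: n_final = 5 (far infrared)

Since this transition ends at n = 2, it belongs to the Balmer series.

For reference, this 7 → 2 line has photon energy
ΔE = 13.6057 eV × (1/2² - 1/7²) = 3.123758 eV,
corresponding to wavelength λ = hc/ΔE = 1239.84 eV·nm / 3.123758 eV = 396.91 nm in the visible/near-UV region.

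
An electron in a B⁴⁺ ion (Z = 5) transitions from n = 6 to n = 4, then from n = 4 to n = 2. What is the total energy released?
75.58722 eV

The energy levels of B⁴⁺ are E_n = -13.6057 × 5² / n² eV.

First transition (6 → 4):
ΔE₁ = |E_4 - E_6|
ΔE₁ = |-21.25890625000 - (-9.44840277778)| = 11.81050347 eV

Second transition (4 → 2):
ΔE₂ = |E_2 - E_4|
ΔE₂ = |-85.03562500000 - (-21.25890625000)| = 63.77671875 eV

Total energy released:
E_total = ΔE₁ + ΔE₂ = 11.81050347 + 63.77671875 = 75.58722 eV

Note: This equals the direct transition 6 → 2: 75.58722 eV ✓
Energy is conserved regardless of the path taken.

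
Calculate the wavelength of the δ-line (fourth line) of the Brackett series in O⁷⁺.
30.375504 nm

The lines of a series are numbered from the longest wavelength (smallest ΔE) outward; the fourth line is the transition from n = n_f + 4 to n_f.
The Brackett series has all transitions ending at n_f = 4.

For O⁷⁺ (Z = 8), the fourth line (δ-line) is the jump from n = 8 to n = 4:
E_8 = -13.6057 × 8² / 8² = -13.60570000 eV
E_4 = -13.6057 × 8² / 4² = -54.42280000 eV
ΔE = E_8 - E_4 = 40.81710000 eV

λ = hc/E = 1239.84 eV·nm / 40.81710000 eV
λ = 30.375504 nm

This is the δ-line of the Brackett series in O⁷⁺.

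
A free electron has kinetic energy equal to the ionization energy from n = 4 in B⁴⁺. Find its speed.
2.73e+06 m/s (or 0.91% of c)

The binding energy at n = 4 for B⁴⁺ is:
E_4 = -13.6057 × 5²/4² = -21.2589 eV
|E_4| = 21.2589 eV

Convert to Joules:
KE = 21.2589 eV × (1.602177 × 10⁻¹⁹ J/eV) = 3.4061e-18 J

Using KE = ½mv²:
v = √(2·KE/m_e)
v = √(2 × 3.4061e-18 J / 9.10938 × 10⁻³¹ kg)
v = 2.73e+06 m/s

This is approximately 0.91% the speed of light.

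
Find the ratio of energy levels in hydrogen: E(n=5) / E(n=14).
7.84000

Using E_n = -13.6057 Z² / n² eV with Z = 1:

E_5 = -13.6057 / 5² = -13.6057 / 25 = -0.54422800000 eV
E_14 = -13.6057 / 14² = -13.6057 / 196 = -0.06941683673 eV

The ratio is:
E_5/E_14 = (-0.54422800000) / (-0.06941683673)
E_5/E_14 = (-13.6057/25) / (-13.6057/196)
E_5/E_14 = 196/25
E_5/E_14 = 7.84000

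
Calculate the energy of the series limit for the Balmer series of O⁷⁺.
217.6912 eV

The series limit corresponds to the transition from n = ∞ to n = 2.
This is the highest energy (shortest wavelength) transition in the Balmer series.

E_∞ = 0 eV
E_2 = -13.6057 × 8² / 2² = -217.6912 eV

Energy at series limit:
ΔE = E_∞ - E_2 = 0 - (-217.6912) = 217.6912 eV

This energy equals the ionization energy from the n = 2 state of O⁷⁺.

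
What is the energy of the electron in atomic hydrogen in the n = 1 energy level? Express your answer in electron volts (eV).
-13.606 eV

The energy levels of a hydrogen-like atom are given by:
E_n = -13.6057 eV / n²

For n = 1:
E_1 = -13.6057 eV / 1²
E_1 = -13.6057 eV / 1
E_1 = -13.606 eV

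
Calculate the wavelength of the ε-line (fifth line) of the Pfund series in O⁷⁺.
47.46173 nm

The lines of a series are numbered from the longest wavelength (smallest ΔE) outward; the fifth line is the transition from n = n_f + 5 to n_f.
The Pfund series has all transitions ending at n_f = 5.

For O⁷⁺ (Z = 8), the fifth line (ε-line) is the jump from n = 10 to n = 5:
E_10 = -13.6057 × 8² / 10² = -8.7076480 eV
E_5 = -13.6057 × 8² / 5² = -34.8305920 eV
ΔE = E_10 - E_5 = 26.1229440 eV

λ = hc/E = 1239.84 eV·nm / 26.1229440 eV
λ = 47.46173 nm

This is the ε-line of the Pfund series in O⁷⁺.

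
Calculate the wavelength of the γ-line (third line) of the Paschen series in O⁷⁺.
17.086 nm

The lines of a series are numbered from the longest wavelength (smallest ΔE) outward; the third line is the transition from n = n_f + 3 to n_f.
The Paschen series has all transitions ending at n_f = 3.

For O⁷⁺ (Z = 8), the third line (γ-line) is the jump from n = 6 to n = 3:
E_6 = -13.6057 × 8² / 6² = -24.18791 eV
E_3 = -13.6057 × 8² / 3² = -96.75164 eV
ΔE = E_6 - E_3 = 72.56373 eV

λ = hc/E = 1239.84 eV·nm / 72.56373 eV
λ = 17.086 nm

This is the γ-line of the Paschen series in O⁷⁺.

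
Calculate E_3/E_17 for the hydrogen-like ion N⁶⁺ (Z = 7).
32.11

Using E_n = -13.6057 Z² / n² eV with Z = 7:

E_3 = -13.6057 × 7² / 3² = -666.6793 / 9 = -74.07547778 eV
E_17 = -13.6057 × 7² / 17² = -666.6793 / 289 = -2.30684879 eV

The ratio is:
E_3/E_17 = (-74.07547778) / (-2.30684879)
E_3/E_17 = (-666.6793/9) / (-666.6793/289)
E_3/E_17 = 289/9
E_3/E_17 = 32.11
(Note: the Z² factors cancel in the ratio.)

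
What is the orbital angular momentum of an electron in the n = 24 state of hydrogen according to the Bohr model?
2.53097e-33 J·s (or 24ℏ)

In the Bohr model, angular momentum is quantized:
L = nℏ

where ℏ = h/(2π) = 1.0545718e-34 J·s

For n = 24:
L = 24 × 1.0545718e-34 J·s
L = 2.53097e-33 J·s

This can also be written as L = 24ℏ.
The angular momentum is an integer multiple of the reduced Planck constant.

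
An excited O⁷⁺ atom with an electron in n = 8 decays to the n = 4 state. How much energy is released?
40.817100 eV

The energy levels are E_n = -13.6057 Z² eV / n².

Energy at n = 8: E_8 = -13.6057 × 8² / 8² = -13.605700000 eV
Energy at n = 4: E_4 = -13.6057 × 8² / 4² = -54.422800000 eV

For emission (electron falling to lower state), the photon energy is:
E_photon = E_8 - E_4 = |-13.605700000 - (-54.422800000)|
E_photon = 40.817100 eV

This energy is carried away by the emitted photon.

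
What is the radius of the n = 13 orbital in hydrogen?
8.9431 nm (or 89.4309 Å)

The Bohr radius formula is:
r_n = n² a₀ / Z

where a₀ = 0.0529177 nm is the Bohr radius.

For H (Z = 1) at n = 13:
r_13 = 13² × 0.0529177 nm / 1
r_13 = 169 × 0.0529177 nm / 1
r_13 = 8.94309 nm / 1
r_13 = 8.9431 nm

The electron orbits at approximately 8.9431 nm from the nucleus.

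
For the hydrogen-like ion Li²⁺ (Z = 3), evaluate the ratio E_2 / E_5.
6.250

Using E_n = -13.6057 Z² / n² eV with Z = 3:

E_2 = -13.6057 × 3² / 2² = -122.4513 / 4 = -30.612825000 eV
E_5 = -13.6057 × 3² / 5² = -122.4513 / 25 = -4.898052000 eV

The ratio is:
E_2/E_5 = (-30.612825000) / (-4.898052000)
E_2/E_5 = (-122.4513/4) / (-122.4513/25)
E_2/E_5 = 25/4
E_2/E_5 = 6.250
(Note: the Z² factors cancel in the ratio.)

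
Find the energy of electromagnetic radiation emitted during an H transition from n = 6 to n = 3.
1.134 eV

The energy levels are E_n = -13.6057 eV / n².

Energy at n = 6: E_6 = -13.6057 / 6² = -0.377936 eV
Energy at n = 3: E_3 = -13.6057 / 3² = -1.511744 eV

For emission (electron falling to lower state), the photon energy is:
E_photon = E_6 - E_3 = |-0.377936 - (-1.511744)|
E_photon = 1.134 eV

This energy is carried away by the emitted photon.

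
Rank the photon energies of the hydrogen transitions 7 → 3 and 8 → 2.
8 → 2

Calculate the energy for each transition:

Transition 7 → 3:
ΔE₁ = |E_3 - E_7| = |-13.6057/3² - (-13.6057/7²)|
ΔE₁ = |-1.511744444444 - (-0.277667346939)| = 1.234077098 eV

Transition 8 → 2:
ΔE₂ = |E_2 - E_8| = |-13.6057/2² - (-13.6057/8²)|
ΔE₂ = |-3.401425000000 - (-0.212589062500)| = 3.188835938 eV

Since 3.188835938 eV > 1.234077098 eV, the transition 8 → 2 emits the more energetic photon.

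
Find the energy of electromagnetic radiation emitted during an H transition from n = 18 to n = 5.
0.5022 eV

The energy levels are E_n = -13.6057 eV / n².

Energy at n = 18: E_18 = -13.6057 / 18² = -0.0419929 eV
Energy at n = 5: E_5 = -13.6057 / 5² = -0.5442280 eV

For emission (electron falling to lower state), the photon energy is:
E_photon = E_18 - E_5 = |-0.0419929 - (-0.5442280)|
E_photon = 0.5022 eV

This energy is carried away by the emitted photon.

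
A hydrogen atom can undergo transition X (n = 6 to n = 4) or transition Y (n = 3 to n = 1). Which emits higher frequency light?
3 → 1

Calculate the energy for each transition:

Transition 6 → 4:
ΔE₁ = |E_4 - E_6| = |-13.6057/4² - (-13.6057/6²)|
ΔE₁ = |-0.85035625000 - (-0.37793611111)| = 0.47242014 eV

Transition 3 → 1:
ΔE₂ = |E_1 - E_3| = |-13.6057/1² - (-13.6057/3²)|
ΔE₂ = |-13.60570000000 - (-1.51174444444)| = 12.09395556 eV

Since 12.09395556 eV > 0.47242014 eV, the transition 3 → 1 emits the more energetic photon.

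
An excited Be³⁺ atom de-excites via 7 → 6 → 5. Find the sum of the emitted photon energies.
4.26497 eV

The energy levels of Be³⁺ are E_n = -13.6057 × 4² / n² eV.

First transition (7 → 6):
ΔE₁ = |E_6 - E_7|
ΔE₁ = |-6.04697777778 - (-4.44267755102)| = 1.60430023 eV

Second transition (6 → 5):
ΔE₂ = |E_5 - E_6|
ΔE₂ = |-8.70764800000 - (-6.04697777778)| = 2.66067022 eV

Total energy released:
E_total = ΔE₁ + ΔE₂ = 1.60430023 + 2.66067022 = 4.26497 eV

Note: This equals the direct transition 7 → 5: 4.26497 eV ✓
Energy is conserved regardless of the path taken.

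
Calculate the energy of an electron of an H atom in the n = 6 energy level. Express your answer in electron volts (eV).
-0.378 eV

The energy levels of a hydrogen-like atom are given by:
E_n = -13.6057 eV / n²

For n = 6:
E_6 = -13.6057 eV / 6²
E_6 = -13.6057 eV / 36
E_6 = -0.378 eV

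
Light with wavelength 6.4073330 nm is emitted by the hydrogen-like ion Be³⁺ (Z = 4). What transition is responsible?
n = 3 → n = 1

First, find the photon energy from the wavelength (hc = 1239.84 eV·nm):
E = hc/λ = 1239.84 eV·nm / 6.4073330 nm = 193.50329 eV

The energy levels of Be³⁺ satisfy E_n = -13.6057 × 4² / n² eV, so an emission n_i → n_f releases
ΔE = 13.6057 × 4² × (1/n_f² − 1/n_i²) eV.

Setting ΔE equal to the photon energy:
1/n_f² − 1/n_i² = 193.50329 / (13.6057 × 4²) = 0.88888889

Since 1/n_i² must be positive, we need 1/n_f² > 0.88888889, i.e. n_f ≤ 1. For each allowed n_f, solve n_i = (1/n_f² − 0.88888889)^(−1/2) and check whether it is a whole number:
  n_f = 1: 1/n_i² = 1.00000000 − 0.88888889 = 0.11111111 → n_i = 3.000  → integer, n_i = 3 ✓

Only n_f = 1 gives an integer upper level, n_i = 3.

The transition is from n = 3 to n = 1 (emission).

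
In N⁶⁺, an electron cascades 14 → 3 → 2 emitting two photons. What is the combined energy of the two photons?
163.268400 eV

The energy levels of N⁶⁺ are E_n = -13.6057 × 7² / n² eV.

First transition (14 → 3):
ΔE₁ = |E_3 - E_14|
ΔE₁ = |-74.075477777778 - (-3.401425000000)| = 70.674052778 eV

Second transition (3 → 2):
ΔE₂ = |E_2 - E_3|
ΔE₂ = |-166.669825000000 - (-74.075477777778)| = 92.594347222 eV

Total energy released:
E_total = ΔE₁ + ΔE₂ = 70.674052778 + 92.594347222 = 163.268400 eV

Note: This equals the direct transition 14 → 2: 163.268400 eV ✓
Energy is conserved regardless of the path taken.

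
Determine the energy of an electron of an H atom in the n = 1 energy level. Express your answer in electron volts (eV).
-13.61 eV

The energy levels of a hydrogen-like atom are given by:
E_n = -13.6057 eV / n²

For n = 1:
E_1 = -13.6057 eV / 1²
E_1 = -13.6057 eV / 1
E_1 = -13.61 eV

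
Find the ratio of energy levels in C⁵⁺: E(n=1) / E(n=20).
400.000000

Using E_n = -13.6057 Z² / n² eV with Z = 6:

E_1 = -13.6057 × 6² / 1² = -489.8052 / 1 = -489.805200000000 eV
E_20 = -13.6057 × 6² / 20² = -489.8052 / 400 = -1.224513000000 eV

The ratio is:
E_1/E_20 = (-489.805200000000) / (-1.224513000000)
E_1/E_20 = (-489.8052/1) / (-489.8052/400)
E_1/E_20 = 400/1
E_1/E_20 = 400.000000
(Note: the Z² factors cancel in the ratio.)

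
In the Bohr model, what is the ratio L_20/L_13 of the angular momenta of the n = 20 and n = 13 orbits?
1.54

In the Bohr model, L_n = nℏ, so the ratio is purely the ratio of quantum numbers:

L_20/L_13 = 20ℏ / 13ℏ = 20/13 = 1.54

The angular momentum scales linearly with n.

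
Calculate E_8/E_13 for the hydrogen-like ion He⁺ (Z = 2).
2.640625

Using E_n = -13.6057 Z² / n² eV with Z = 2:

E_8 = -13.6057 × 2² / 8² = -54.4228 / 64 = -0.850356250000 eV
E_13 = -13.6057 × 2² / 13² = -54.4228 / 169 = -0.322028402367 eV

The ratio is:
E_8/E_13 = (-0.850356250000) / (-0.322028402367)
E_8/E_13 = (-54.4228/64) / (-54.4228/169)
E_8/E_13 = 169/64
E_8/E_13 = 2.640625
(Note: the Z² factors cancel in the ratio.)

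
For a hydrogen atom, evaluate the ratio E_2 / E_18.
81.00

Using E_n = -13.6057 Z² / n² eV with Z = 1:

E_2 = -13.6057 / 2² = -13.6057 / 4 = -3.40142500 eV
E_18 = -13.6057 / 18² = -13.6057 / 324 = -0.04199290 eV

The ratio is:
E_2/E_18 = (-3.40142500) / (-0.04199290)
E_2/E_18 = (-13.6057/4) / (-13.6057/324)
E_2/E_18 = 324/4
E_2/E_18 = 81.00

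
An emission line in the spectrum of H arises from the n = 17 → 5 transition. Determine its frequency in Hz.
1.20e+14 Hz

First, find the transition energy:
E_17 = -13.6057 / 17² = -0.047079 eV
E_5 = -13.6057 / 5² = -0.544228 eV
|ΔE| = |E_5 - E_17| = 0.497149 eV

Convert to Joules: E = 0.497149 eV × (1.602177 × 10⁻¹⁹ J/eV) = 7.9652e-20 J

Using E = hf:
f = E/h = 7.9652e-20 J / (6.62607 × 10⁻³⁴ J·s)
f = 1.20e+14 Hz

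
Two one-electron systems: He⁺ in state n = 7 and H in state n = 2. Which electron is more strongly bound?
H at n = 2 (E = -3.40 eV)

Using E_n = -13.6057 Z² / n² eV:

He⁺ (Z = 2) at n = 7:
E = -13.6057 × 2² / 7² = -13.6057 × 4 / 49 = -1.11067 eV

H (Z = 1) at n = 2:
E = -13.6057 × 1² / 2² = -13.6057 × 1 / 4 = -3.40143 eV

Since -3.40143 eV < -1.11067 eV,
H at n = 2 is more tightly bound (requires more energy to ionize).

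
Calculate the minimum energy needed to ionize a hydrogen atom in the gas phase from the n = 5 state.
0.54423 eV

The ionization energy is the energy needed to remove the electron completely (n → ∞).

For hydrogen, E_n = -13.6057 eV / n².

At n = 5: E_5 = -13.6057 / 5² = -0.54422800 eV
At n = ∞: E_∞ = 0 eV

Ionization energy = E_∞ - E_5 = 0 - (-0.54422800) = 0.54422800 eV
Ionization energy ≈ 0.54423 eV

This is also called the binding energy of the electron in state n = 5.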